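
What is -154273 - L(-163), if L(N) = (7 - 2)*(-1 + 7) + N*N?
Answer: -180872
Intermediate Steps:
L(N) = 30 + N**2 (L(N) = 5*6 + N**2 = 30 + N**2)
-154273 - L(-163) = -154273 - (30 + (-163)**2) = -154273 - (30 + 26569) = -154273 - 1*26599 = -154273 - 26599 = -180872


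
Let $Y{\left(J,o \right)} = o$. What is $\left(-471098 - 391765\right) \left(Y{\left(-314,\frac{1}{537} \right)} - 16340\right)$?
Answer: $\frac{2523753186559}{179} \approx 1.4099 \cdot 10^{10}$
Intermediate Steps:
$\left(-471098 - 391765\right) \left(Y{\left(-314,\frac{1}{537} \right)} - 16340\right) = \left(-471098 - 391765\right) \left(\frac{1}{537} - 16340\right) = - 862863 \left(\frac{1}{537} - 16340\right) = \left(-862863\right) \left(- \frac{8774579}{537}\right) = \frac{2523753186559}{179}$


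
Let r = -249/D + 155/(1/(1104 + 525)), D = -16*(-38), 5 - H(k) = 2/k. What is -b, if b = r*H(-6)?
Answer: -51172237/38 ≈ -1.3466e+6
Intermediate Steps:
H(k) = 5 - 2/k
D = 608
r = 153516711/608 (r = -249/608 + 155/(1/(1104 + 525)) = -249*1/608 + 155/(1/1629) = -249/608 + 155/(1/1629) = -249/608 + 155*1629 = -249/608 + 252495 = 153516711/608 ≈ 2.5249e+5)
b = 51172237/38 (b = 153516711*(5 - 2/(-6))/608 = 153516711*(5 - 2*(-⅙))/608 = 153516711*(5 + ⅓)/608 = (153516711/608)*(16/3) = 51172237/38 ≈ 1.3466e+6)
-b = -1*51172237/38 = -51172237/38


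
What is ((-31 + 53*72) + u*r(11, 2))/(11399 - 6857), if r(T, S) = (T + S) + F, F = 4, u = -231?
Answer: -71/2271 ≈ -0.031264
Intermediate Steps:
r(T, S) = 4 + S + T (r(T, S) = (T + S) + 4 = (S + T) + 4 = 4 + S + T)
((-31 + 53*72) + u*r(11, 2))/(11399 - 6857) = ((-31 + 53*72) - 231*(4 + 2 + 11))/(11399 - 6857) = ((-31 + 3816) - 231*17)/4542 = (3785 - 3927)*(1/4542) = -142*1/4542 = -71/2271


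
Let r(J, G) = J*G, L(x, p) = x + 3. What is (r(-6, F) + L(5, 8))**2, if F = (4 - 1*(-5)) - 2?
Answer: 1156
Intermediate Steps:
F = 7 (F = (4 + 5) - 2 = 9 - 2 = 7)
L(x, p) = 3 + x
r(J, G) = G*J
(r(-6, F) + L(5, 8))**2 = (7*(-6) + (3 + 5))**2 = (-42 + 8)**2 = (-34)**2 = 1156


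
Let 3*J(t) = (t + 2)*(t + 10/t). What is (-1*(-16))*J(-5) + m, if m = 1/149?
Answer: 16689/149 ≈ 112.01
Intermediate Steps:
m = 1/149 ≈ 0.0067114
J(t) = (2 + t)*(t + 10/t)/3 (J(t) = ((t + 2)*(t + 10/t))/3 = ((2 + t)*(t + 10/t))/3 = (2 + t)*(t + 10/t)/3)
(-1*(-16))*J(-5) + m = (-1*(-16))*((1/3)*(20 - 5*(10 + (-5)**2 + 2*(-5)))/(-5)) + 1/149 = 16*((1/3)*(-1/5)*(20 - 5*(10 + 25 - 10))) + 1/149 = 16*((1/3)*(-1/5)*(20 - 5*25)) + 1/149 = 16*((1/3)*(-1/5)*(20 - 125)) + 1/149 = 16*((1/3)*(-1/5)*(-105)) + 1/149 = 16*7 + 1/149 = 112 + 1/149 = 16689/149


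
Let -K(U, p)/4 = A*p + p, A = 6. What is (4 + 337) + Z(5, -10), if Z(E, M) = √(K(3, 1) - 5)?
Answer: 341 + I*√33 ≈ 341.0 + 5.7446*I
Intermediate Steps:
K(U, p) = -28*p (K(U, p) = -4*(6*p + p) = -28*p)
Z(E, M) = I*√33 (Z(E, M) = √(-28*1 - 5) = √(-28 - 5) = √(-33) = I*√33)
(4 + 337) + Z(5, -10) = (4 + 337) + I*√33 = 341 + I*√33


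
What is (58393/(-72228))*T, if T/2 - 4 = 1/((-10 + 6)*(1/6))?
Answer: -291965/72228 ≈ -4.0423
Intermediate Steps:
T = 5 (T = 8 + 2*(1/((-10 + 6)*(1/6))) = 8 + 2*(1/((-4)*(⅙))) = 8 + 2*(-¼*6) = 8 + 2*(-3/2) = 8 - 3 = 5)
(58393/(-72228))*T = (58393/(-72228))*5 = (58393*(-1/72228))*5 = -58393/72228*5 = -291965/72228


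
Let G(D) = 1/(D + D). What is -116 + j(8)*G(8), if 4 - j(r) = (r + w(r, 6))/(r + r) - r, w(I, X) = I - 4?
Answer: -7379/64 ≈ -115.30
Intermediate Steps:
w(I, X) = -4 + I
G(D) = 1/(2*D)
j(r) = 4 + r - (-4 + 2*r)/(2*r) (j(r) = 4 - ((r + (-4 + r))/(r + r) - r) = 4 - ((-4 + 2*r)/((2*r)) - r) = 4 - ((-4 + 2*r)*(1/(2*r)) - r) = 4 - ((-4 + 2*r)/(2*r) - r) = 4 - (-r + (-4 + 2*r)/(2*r)) = 4 + (r - (-4 + 2*r)/(2*r)) = 4 + r - (-4 + 2*r)/(2*r))
-116 + j(8)*G(8) = -116 + (3 + 8 + 2/8)*((½)/8) = -116 + (3 + 8 + 2*(⅛))*((½)*(⅛)) = -116 + (3 + 8 + ¼)*(1/16) = -116 + (45/4)*(1/16) = -116 + 45/64 = -7379/64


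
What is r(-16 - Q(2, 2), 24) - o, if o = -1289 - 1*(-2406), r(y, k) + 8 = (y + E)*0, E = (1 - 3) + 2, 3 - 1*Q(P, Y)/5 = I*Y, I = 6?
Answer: -1125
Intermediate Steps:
Q(P, Y) = 15 - 30*Y
E = 0 (E = -2 + 2 = 0)
r(y, k) = -8 (r(y, k) = -8 + (y + 0)*0 = -8 + y*0 = -8 + 0 = -8)
o = 1117 (o = -1289 + 2406 = 1117)
r(-16 - Q(2, 2), 24) - o = -8 - 1*1117 = -8 - 1117 = -1125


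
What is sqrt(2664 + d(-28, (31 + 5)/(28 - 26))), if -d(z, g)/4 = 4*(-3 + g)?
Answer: 2*sqrt(606) ≈ 49.234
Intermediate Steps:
d(z, g) = 48 - 16*g (d(z, g) = -16*(-3 + g) = -4*(-12 + 4*g) = 48 - 16*g)
sqrt(2664 + d(-28, (31 + 5)/(28 - 26))) = sqrt(2664 + (48 - 16*(31 + 5)/(28 - 26))) = sqrt(2664 + (48 - 576/2)) = sqrt(2664 + (48 - 16*18)) = sqrt(2664 + (48 - 288)) = sqrt(2664 - 240) = sqrt(2424) = 2*sqrt(606)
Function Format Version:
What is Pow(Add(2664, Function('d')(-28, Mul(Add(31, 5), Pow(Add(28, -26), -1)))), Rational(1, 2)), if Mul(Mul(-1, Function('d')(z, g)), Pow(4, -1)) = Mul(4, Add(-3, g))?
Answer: Mul(2, Pow(606, Rational(1, 2))) ≈ 49.234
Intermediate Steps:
Function('d')(z, g) = Add(48, Mul(-16, g)) (Function('d')(z, g) = Mul(-4, Mul(4, Add(-3, g))) = Mul(-4, Add(-12, Mul(4, g))) = Add(48, Mul(-16, g)))
Pow(Add(2664, Function('d')(-28, Mul(Add(31, 5), Pow(Add(28, -26), -1)))), Rational(1, 2)) = Pow(Add(2664, Add(48, Mul(-16, Mul(Add(31, 5), Pow(Add(28, -26), -1))))), Rational(1, 2)) = Pow(Add(2664, Add(48, Mul(-16, Mul(36, Pow(2, -1))))), Rational(1, 2)) = Pow(Add(2664, Add(48, Mul(-16, Mul(36, Rational(1, 2))))), Rational(1, 2)) = Pow(Add(2664, Add(48, Mul(-16, 18))), Rational(1, 2)) = Pow(Add(2664, Add(48, -288)), Rational(1, 2)) = Pow(Add(2664, -240), Rational(1, 2)) = Pow(2424, Rational(1, 2)) = Mul(2, Pow(606, Rational(1, 2)))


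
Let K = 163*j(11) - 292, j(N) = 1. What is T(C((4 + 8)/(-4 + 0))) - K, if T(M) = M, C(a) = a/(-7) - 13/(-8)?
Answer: 7339/56 ≈ 131.05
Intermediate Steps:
C(a) = 13/8 - a/7 (C(a) = a*(-⅐) - 13*(-⅛) = -a/7 + 13/8 = 13/8 - a/7)
K = -129 (K = 163*1 - 292 = 163 - 292 = -129)
T(C((4 + 8)/(-4 + 0))) - K = (13/8 - (4 + 8)/(7*(-4 + 0))) - 1*(-129) = (13/8 - 12/(7*(-4))) + 129 = (13/8 - 12*(-1)/(7*4)) + 129 = (13/8 - ⅐*(-3)) + 129 = (13/8 + 3/7) + 129 = 115/56 + 129 = 7339/56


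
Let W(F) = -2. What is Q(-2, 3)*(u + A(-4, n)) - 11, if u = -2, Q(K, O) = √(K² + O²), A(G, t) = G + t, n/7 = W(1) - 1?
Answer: -11 - 27*√13 ≈ -108.35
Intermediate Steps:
n = -21 (n = 7*(-2 - 1) = 7*(-3) = -21)
Q(-2, 3)*(u + A(-4, n)) - 11 = √((-2)² + 3²)*(-2 + (-4 - 21)) - 11 = √(4 + 9)*(-2 - 25) - 11 = √13*(-27) - 11 = -27*√13 - 11 = -11 - 27*√13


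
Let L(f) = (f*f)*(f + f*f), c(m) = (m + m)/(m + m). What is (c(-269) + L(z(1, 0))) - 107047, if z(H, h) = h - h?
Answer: -107046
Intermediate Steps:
z(H, h) = 0
c(m) = 1 (c(m) = (2*m)/((2*m)) = (2*m)*(1/(2*m)) = 1)
L(f) = f**2*(f + f**2)
(c(-269) + L(z(1, 0))) - 107047 = (1 + 0**3*(1 + 0)) - 107047 = (1 + 0*1) - 107047 = (1 + 0) - 107047 = 1 - 107047 = -107046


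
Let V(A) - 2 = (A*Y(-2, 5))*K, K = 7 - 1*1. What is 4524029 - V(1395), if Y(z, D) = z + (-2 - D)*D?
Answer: 4833717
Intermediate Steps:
Y(z, D) = z + D*(-2 - D)
K = 6 (K = 7 - 1 = 6)
V(A) = 2 - 222*A (V(A) = 2 + (A*(-2 - 1*5² - 2*5))*6 = 2 + (A*(-2 - 1*25 - 10))*6 = 2 + (A*(-2 - 25 - 10))*6 = 2 + (A*(-37))*6 = 2 - 37*A*6 = 2 - 222*A)
4524029 - V(1395) = 4524029 - (2 - 222*1395) = 4524029 - (2 - 309690) = 4524029 - 1*(-309688) = 4524029 + 309688 = 4833717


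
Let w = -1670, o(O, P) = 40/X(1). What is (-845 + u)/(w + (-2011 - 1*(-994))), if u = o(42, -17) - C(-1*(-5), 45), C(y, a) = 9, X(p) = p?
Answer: 814/2687 ≈ 0.30294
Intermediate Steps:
o(O, P) = 40 (o(O, P) = 40/1 = 40*1 = 40)
u = 31 (u = 40 - 1*9 = 40 - 9 = 31)
(-845 + u)/(w + (-2011 - 1*(-994))) = (-845 + 31)/(-1670 + (-2011 - 1*(-994))) = -814/(-1670 + (-2011 + 994)) = -814/(-1670 - 1017) = -814/(-2687) = -814*(-1/2687) = 814/2687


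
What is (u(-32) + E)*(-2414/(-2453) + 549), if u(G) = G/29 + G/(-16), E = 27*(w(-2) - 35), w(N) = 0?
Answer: -3357937279/6467 ≈ -5.1924e+5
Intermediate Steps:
E = -945 (E = 27*(0 - 35) = 27*(-35) = -945)
u(G) = -13*G/464 (u(G) = G*(1/29) + G*(-1/16) = G/29 - G/16 = -13*G/464)
(u(-32) + E)*(-2414/(-2453) + 549) = (-13/464*(-32) - 945)*(-2414/(-2453) + 549) = (26/29 - 945)*(-2414*(-1/2453) + 549) = -27379*(2414/2453 + 549)/29 = -27379/29*1349111/2453 = -3357937279/6467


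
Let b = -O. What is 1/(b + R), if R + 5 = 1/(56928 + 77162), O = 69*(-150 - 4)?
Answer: 134090/1424169891 ≈ 9.4153e-5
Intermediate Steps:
O = -10626 (O = 69*(-154) = -10626)
b = 10626 (b = -1*(-10626) = 10626)
R = -670449/134090 (R = -5 + 1/(56928 + 77162) = -5 + 1/134090 = -670449/134090 ≈ -5.0000)
1/(b + R) = 1/(10626 - 670449/134090) = 1/(1424169891/134090) = 134090/1424169891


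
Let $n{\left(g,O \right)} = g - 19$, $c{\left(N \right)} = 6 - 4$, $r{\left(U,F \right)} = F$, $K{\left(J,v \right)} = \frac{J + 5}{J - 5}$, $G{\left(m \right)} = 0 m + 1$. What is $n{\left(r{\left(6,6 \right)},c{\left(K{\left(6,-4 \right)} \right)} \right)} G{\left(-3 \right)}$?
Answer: $-13$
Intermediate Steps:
$G{\left(m \right)} = 1$ ($G{\left(m \right)} = 0 + 1 = 1$)
$K{\left(J,v \right)} = \frac{5 + J}{-5 + J}$
$c{\left(N \right)} = 2$ ($c{\left(N \right)} = 6 - 4 = 2$)
$n{\left(g,O \right)} = -19 + g$ ($n{\left(g,O \right)} = g - 19 = -19 + g$)
$n{\left(r{\left(6,6 \right)},c{\left(K{\left(6,-4 \right)} \right)} \right)} G{\left(-3 \right)} = \left(-19 + 6\right) 1 = \left(-13\right) 1 = -13$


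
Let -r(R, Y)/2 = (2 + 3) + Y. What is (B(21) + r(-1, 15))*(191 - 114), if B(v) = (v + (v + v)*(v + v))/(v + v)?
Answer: 385/2 ≈ 192.50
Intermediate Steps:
r(R, Y) = -10 - 2*Y (r(R, Y) = -2*((2 + 3) + Y) = -2*(5 + Y) = -10 - 2*Y)
B(v) = (v + 4*v²)/(2*v) (B(v) = (v + (2*v)*(2*v))/((2*v)) = (v + 4*v²)*(1/(2*v)) = (v + 4*v²)/(2*v))
(B(21) + r(-1, 15))*(191 - 114) = ((½ + 2*21) + (-10 - 2*15))*(191 - 114) = ((½ + 42) + (-10 - 30))*77 = (85/2 - 40)*77 = (5/2)*77 = 385/2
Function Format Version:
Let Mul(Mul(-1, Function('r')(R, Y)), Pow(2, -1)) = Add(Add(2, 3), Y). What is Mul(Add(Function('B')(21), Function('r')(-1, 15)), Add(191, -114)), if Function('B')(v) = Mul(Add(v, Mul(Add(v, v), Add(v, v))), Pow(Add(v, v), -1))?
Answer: Rational(385, 2) ≈ 192.50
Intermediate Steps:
Function('r')(R, Y) = Add(-10, Mul(-2, Y)) (Function('r')(R, Y) = Mul(-2, Add(Add(2, 3), Y)) = Mul(-2, Add(5, Y)) = Add(-10, Mul(-2, Y)))
Function('B')(v) = Mul(Rational(1, 2), Pow(v, -1), Add(v, Mul(4, Pow(v, 2)))) (Function('B')(v) = Mul(Add(v, Mul(Mul(2, v), Mul(2, v))), Pow(Mul(2, v), -1)) = Mul(Add(v, Mul(4, Pow(v, 2))), Mul(Rational(1, 2), Pow(v, -1))) = Mul(Rational(1, 2), Pow(v, -1), Add(v, Mul(4, Pow(v, 2)))))
Mul(Add(Function('B')(21), Function('r')(-1, 15)), Add(191, -114)) = Mul(Add(Add(Rational(1, 2), Mul(2, 21)), Add(-10, Mul(-2, 15))), Add(191, -114)) = Mul(Add(Add(Rational(1, 2), 42), Add(-10, -30)), 77) = Mul(Add(Rational(85, 2), -40), 77) = Mul(Rational(5, 2), 77) = Rational(385, 2)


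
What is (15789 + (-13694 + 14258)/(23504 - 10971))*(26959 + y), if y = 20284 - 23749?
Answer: 4649089068894/12533 ≈ 3.7095e+8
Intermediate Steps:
y = -3465
(15789 + (-13694 + 14258)/(23504 - 10971))*(26959 + y) = (15789 + (-13694 + 14258)/(23504 - 10971))*(26959 - 3465) = (15789 + 564/12533)*23494 = (197884101/12533)*23494 = 4649089068894/12533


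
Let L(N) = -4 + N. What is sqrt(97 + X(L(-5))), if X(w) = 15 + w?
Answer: sqrt(103) ≈ 10.149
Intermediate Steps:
sqrt(97 + X(L(-5))) = sqrt(97 + (15 + (-4 - 5))) = sqrt(97 + (15 - 9)) = sqrt(97 + 6) = sqrt(103)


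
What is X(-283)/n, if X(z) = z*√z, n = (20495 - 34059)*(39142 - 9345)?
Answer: 283*I*√283/404166508 ≈ 1.1779e-5*I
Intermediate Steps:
n = -404166508 (n = -13564*29797 = -404166508)
X(z) = z^(3/2)
X(-283)/n = (-283)^(3/2)/(-404166508) = -283*I*√283*(-1/404166508) = 283*I*√283/404166508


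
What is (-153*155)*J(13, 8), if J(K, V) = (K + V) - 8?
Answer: -308295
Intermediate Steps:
J(K, V) = -8 + K + V
(-153*155)*J(13, 8) = (-153*155)*(-8 + 13 + 8) = -23715*13 = -308295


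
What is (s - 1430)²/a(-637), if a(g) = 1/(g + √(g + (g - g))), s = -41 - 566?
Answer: -2643148053 + 29045583*I*√13 ≈ -2.6431e+9 + 1.0473e+8*I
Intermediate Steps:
s = -607
a(g) = 1/(g + √g) (a(g) = 1/(g + √(g + 0)) = 1/(g + √g))
(s - 1430)²/a(-637) = (-607 - 1430)²/(1/(-637 + √(-637))) = (-2037)²/(1/(-637 + 7*I*√13)) = 4149369*(-637 + 7*I*√13) = -2643148053 + 29045583*I*√13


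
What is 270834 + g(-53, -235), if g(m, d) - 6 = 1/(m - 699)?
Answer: 203671679/752 ≈ 2.7084e+5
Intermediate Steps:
g(m, d) = 6 + 1/(-699 + m) (g(m, d) = 6 + 1/(m - 699) = 6 + 1/(-699 + m))
270834 + g(-53, -235) = 270834 + (-4193 + 6*(-53))/(-699 - 53) = 270834 + (-4193 - 318)/(-752) = 270834 - 1/752*(-4511) = 270834 + 4511/752 = 203671679/752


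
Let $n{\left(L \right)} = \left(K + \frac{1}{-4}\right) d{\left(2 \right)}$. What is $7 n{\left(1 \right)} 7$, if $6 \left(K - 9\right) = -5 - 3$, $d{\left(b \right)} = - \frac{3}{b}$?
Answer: $- \frac{4361}{8} \approx -545.13$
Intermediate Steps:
$K = \frac{23}{3}$ ($K = 9 + \frac{-5 - 3}{6} = 9 + \frac{1}{6} \left(-8\right) = 9 - \frac{4}{3} = \frac{23}{3} \approx 7.6667$)
$n{\left(L \right)} = - \frac{89}{8}$ ($n{\left(L \right)} = \left(\frac{23}{3} + \frac{1}{-4}\right) \left(- \frac{3}{2}\right) = \left(\frac{23}{3} - \frac{1}{4}\right) \left(\left(-3\right) \frac{1}{2}\right) = \frac{89}{12} \left(- \frac{3}{2}\right) = - \frac{89}{8}$)
$7 n{\left(1 \right)} 7 = 7 \left(- \frac{89}{8}\right) 7 = \left(- \frac{623}{8}\right) 7 = - \frac{4361}{8}$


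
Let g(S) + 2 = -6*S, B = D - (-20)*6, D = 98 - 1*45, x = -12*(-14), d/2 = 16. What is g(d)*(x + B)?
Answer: -66154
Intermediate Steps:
d = 32 (d = 2*16 = 32)
x = 168
D = 53 (D = 98 - 45 = 53)
B = 173 (B = 53 - (-20)*6 = 53 - 1*(-120) = 53 + 120 = 173)
g(S) = -2 - 6*S
g(d)*(x + B) = (-2 - 6*32)*(168 + 173) = (-2 - 192)*341 = -194*341 = -66154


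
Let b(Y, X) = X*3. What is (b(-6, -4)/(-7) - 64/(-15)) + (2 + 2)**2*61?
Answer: 103108/105 ≈ 981.98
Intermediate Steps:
b(Y, X) = 3*X
(b(-6, -4)/(-7) - 64/(-15)) + (2 + 2)**2*61 = ((3*(-4))/(-7) - 64/(-15)) + (2 + 2)**2*61 = (-12*(-1/7) - 64*(-1/15)) + 4**2*61 = (12/7 + 64/15) + 16*61 = 628/105 + 976 = 103108/105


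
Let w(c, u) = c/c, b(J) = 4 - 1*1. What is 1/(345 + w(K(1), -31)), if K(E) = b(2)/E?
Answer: 1/346 ≈ 0.0028902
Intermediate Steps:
b(J) = 3 (b(J) = 4 - 1 = 3)
K(E) = 3/E
w(c, u) = 1
1/(345 + w(K(1), -31)) = 1/(345 + 1) = 1/346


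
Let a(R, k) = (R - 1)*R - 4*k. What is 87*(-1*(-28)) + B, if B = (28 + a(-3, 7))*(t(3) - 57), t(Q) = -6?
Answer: 1680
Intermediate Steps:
a(R, k) = -4*k + R*(-1 + R) (a(R, k) = (-1 + R)*R - 4*k = R*(-1 + R) - 4*k = -4*k + R*(-1 + R))
B = -756 (B = (28 + ((-3)**2 - 1*(-3) - 4*7))*(-6 - 57) = (28 + (9 + 3 - 28))*(-63) = (28 - 16)*(-63) = 12*(-63) = -756)
87*(-1*(-28)) + B = 87*(-1*(-28)) - 756 = 87*28 - 756 = 2436 - 756 = 1680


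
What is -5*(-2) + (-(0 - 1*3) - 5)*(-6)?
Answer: 22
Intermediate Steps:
-5*(-2) + (-(0 - 1*3) - 5)*(-6) = 10 + (-(0 - 3) - 5)*(-6) = 10 + (-1*(-3) - 5)*(-6) = 10 + (3 - 5)*(-6) = 10 - 2*(-6) = 10 + 12 = 22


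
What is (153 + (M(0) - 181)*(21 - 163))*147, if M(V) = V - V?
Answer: 3800685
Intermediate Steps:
M(V) = 0
(153 + (M(0) - 181)*(21 - 163))*147 = (153 + (0 - 181)*(21 - 163))*147 = (153 - 181*(-142))*147 = (153 + 25702)*147 = 25855*147 = 3800685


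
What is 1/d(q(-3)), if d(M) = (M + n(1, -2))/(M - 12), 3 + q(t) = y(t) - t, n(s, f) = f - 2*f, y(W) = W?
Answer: 15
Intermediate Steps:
n(s, f) = -f
q(t) = -3 (q(t) = -3 + (t - t) = -3 + 0 = -3)
d(M) = (2 + M)/(-12 + M) (d(M) = (M - 1*(-2))/(M - 12) = (M + 2)/(-12 + M) = (2 + M)/(-12 + M))
1/d(q(-3)) = 1/((2 - 3)/(-12 - 3)) = 1/(-1/(-15)) = 1/(-1/15*(-1)) = 1/(1/15) = 15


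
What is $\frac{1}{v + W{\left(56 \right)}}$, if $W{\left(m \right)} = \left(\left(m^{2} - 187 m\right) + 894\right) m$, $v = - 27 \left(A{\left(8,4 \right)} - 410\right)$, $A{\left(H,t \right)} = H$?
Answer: $- \frac{1}{349898} \approx -2.858 \cdot 10^{-6}$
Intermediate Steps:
$v = 10854$ ($v = - 27 \left(8 - 410\right) = \left(-27\right) \left(-402\right) = 10854$)
$W{\left(m \right)} = m \left(894 + m^{2} - 187 m\right)$ ($W{\left(m \right)} = \left(894 + m^{2} - 187 m\right) m = m \left(894 + m^{2} - 187 m\right)$)
$\frac{1}{v + W{\left(56 \right)}} = \frac{1}{10854 + 56 \left(894 + 56^{2} - 10472\right)} = \frac{1}{10854 + 56 \left(894 + 3136 - 10472\right)} = \frac{1}{10854 + 56 \left(-6442\right)} = \frac{1}{10854 - 360752} = \frac{1}{-349898} = - \frac{1}{349898}$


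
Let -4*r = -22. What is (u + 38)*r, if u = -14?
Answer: 132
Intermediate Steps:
r = 11/2 (r = -1/4*(-22) = 11/2 ≈ 5.5000)
(u + 38)*r = (-14 + 38)*(11/2) = 24*(11/2) = 132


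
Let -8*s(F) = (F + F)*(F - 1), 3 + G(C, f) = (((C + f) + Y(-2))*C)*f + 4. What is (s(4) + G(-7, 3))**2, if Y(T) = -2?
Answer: 15376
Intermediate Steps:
G(C, f) = 1 + C*f*(-2 + C + f) (G(C, f) = -3 + ((((C + f) - 2)*C)*f + 4) = -3 + (((-2 + C + f)*C)*f + 4) = -3 + ((C*(-2 + C + f))*f + 4) = -3 + (C*f*(-2 + C + f) + 4) = -3 + (4 + C*f*(-2 + C + f)) = 1 + C*f*(-2 + C + f))
s(F) = -F*(-1 + F)/4 (s(F) = -(F + F)*(F - 1)/8 = -2*F*(-1 + F)/8 = -F*(-1 + F)/4)
(s(4) + G(-7, 3))**2 = ((1/4)*4*(1 - 1*4) + (1 - 7*3**2 + 3*(-7)**2 - 2*(-7)*3))**2 = ((1/4)*4*(1 - 4) + (1 - 7*9 + 3*49 + 42))**2 = ((1/4)*4*(-3) + (1 - 63 + 147 + 42))**2 = (-3 + 127)**2 = 124**2 = 15376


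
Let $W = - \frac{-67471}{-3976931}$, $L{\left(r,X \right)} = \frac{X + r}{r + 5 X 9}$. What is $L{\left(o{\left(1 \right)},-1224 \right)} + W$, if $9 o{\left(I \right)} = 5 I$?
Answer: $\frac{940327316}{179220395515} \approx 0.0052468$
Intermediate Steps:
$o{\left(I \right)} = \frac{5 I}{9}$
$L{\left(r,X \right)} = \frac{X + r}{r + 45 X}$
$W = - \frac{67471}{3976931}$ ($W = - \frac{\left(-67471\right) \left(-1\right)}{3976931} = \left(-1\right) \frac{67471}{3976931} = - \frac{67471}{3976931} \approx -0.016966$)
$L{\left(o{\left(1 \right)},-1224 \right)} + W = \frac{-1224 + \frac{5}{9} \cdot 1}{\frac{5}{9} \cdot 1 + 45 \left(-1224\right)} - \frac{67471}{3976931} = \frac{-1224 + \frac{5}{9}}{\frac{5}{9} - 55080} - \frac{67471}{3976931} = \frac{1}{- \frac{495715}{9}} \left(- \frac{11011}{9}\right) - \frac{67471}{3976931} = \left(- \frac{9}{495715}\right) \left(- \frac{11011}{9}\right) - \frac{67471}{3976931} = \frac{1001}{45065} - \frac{67471}{3976931} = \frac{940327316}{179220395515}$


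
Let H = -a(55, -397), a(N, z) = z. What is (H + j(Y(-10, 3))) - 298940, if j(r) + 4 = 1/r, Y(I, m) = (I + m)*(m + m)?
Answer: -12538975/42 ≈ -2.9855e+5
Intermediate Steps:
Y(I, m) = 2*m*(I + m) (Y(I, m) = (I + m)*(2*m) = 2*m*(I + m))
j(r) = -4 + 1/r
H = 397 (H = -1*(-397) = 397)
(H + j(Y(-10, 3))) - 298940 = (397 + (-4 + 1/(2*3*(-10 + 3)))) - 298940 = (397 + (-4 + 1/(2*3*(-7)))) - 298940 = (397 + (-4 + 1/(-42))) - 298940 = (397 + (-4 - 1/42)) - 298940 = (397 - 169/42) - 298940 = 16505/42 - 298940 = -12538975/42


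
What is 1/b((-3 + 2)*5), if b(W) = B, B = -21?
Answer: -1/21 ≈ -0.047619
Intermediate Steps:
b(W) = -21
1/b((-3 + 2)*5) = 1/(-21) = -1/21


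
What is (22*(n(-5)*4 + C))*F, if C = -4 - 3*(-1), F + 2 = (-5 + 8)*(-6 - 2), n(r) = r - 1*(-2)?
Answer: 7436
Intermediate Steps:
n(r) = 2 + r (n(r) = r + 2 = 2 + r)
F = -26 (F = -2 + (-5 + 8)*(-6 - 2) = -2 + 3*(-8) = -2 - 24 = -26)
C = -1 (C = -4 + 3 = -1)
(22*(n(-5)*4 + C))*F = (22*((2 - 5)*4 - 1))*(-26) = (22*(-3*4 - 1))*(-26) = (22*(-12 - 1))*(-26) = (22*(-13))*(-26) = -286*(-26) = 7436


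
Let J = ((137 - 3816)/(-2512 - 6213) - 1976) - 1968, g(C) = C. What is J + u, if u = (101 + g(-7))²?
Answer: 42686379/8725 ≈ 4892.4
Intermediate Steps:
u = 8836 (u = (101 - 7)² = 94² = 8836)
J = -34407721/8725 (J = (-3679/(-8725) - 1976) - 1968 = (-3679*(-1/8725) - 1976) - 1968 = (3679/8725 - 1976) - 1968 = -17236921/8725 - 1968 = -34407721/8725 ≈ -3943.6)
J + u = -34407721/8725 + 8836 = 42686379/8725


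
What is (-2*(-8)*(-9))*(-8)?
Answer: 1152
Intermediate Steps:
(-2*(-8)*(-9))*(-8) = (16*(-9))*(-8) = -144*(-8) = 1152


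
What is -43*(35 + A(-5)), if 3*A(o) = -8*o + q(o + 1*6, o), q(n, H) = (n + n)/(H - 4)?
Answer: -56029/27 ≈ -2075.1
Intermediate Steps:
q(n, H) = 2*n/(-4 + H) (q(n, H) = (2*n)/(-4 + H) = 2*n/(-4 + H))
A(o) = -8*o/3 + 2*(6 + o)/(3*(-4 + o)) (A(o) = (-8*o + 2*(o + 1*6)/(-4 + o))/3 = (-8*o + 2*(o + 6)/(-4 + o))/3 = (-8*o + 2*(6 + o)/(-4 + o))/3 = -8*o/3 + 2*(6 + o)/(3*(-4 + o)))
-43*(35 + A(-5)) = -43*(35 + 2*(6 - 4*(-5)² + 17*(-5))/(3*(-4 - 5))) = -43*(35 + (⅔)*(6 - 4*25 - 85)/(-9)) = -43*(35 + (⅔)*(-⅑)*(6 - 100 - 85)) = -43*(35 + (⅔)*(-⅑)*(-179)) = -43*(35 + 358/27) = -43*1303/27 = -56029/27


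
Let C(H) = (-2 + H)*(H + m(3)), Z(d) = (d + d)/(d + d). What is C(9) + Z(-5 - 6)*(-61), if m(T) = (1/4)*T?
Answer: 29/4 ≈ 7.2500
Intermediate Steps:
m(T) = T/4 (m(T) = (1*(¼))*T = T/4)
Z(d) = 1 (Z(d) = (2*d)/((2*d)) = (2*d)*(1/(2*d)) = 1)
C(H) = (-2 + H)*(¾ + H) (C(H) = (-2 + H)*(H + (¼)*3) = (-2 + H)*(H + ¾) = (-2 + H)*(¾ + H))
C(9) + Z(-5 - 6)*(-61) = (-3/2 + 9² - 5/4*9) + 1*(-61) = (-3/2 + 81 - 45/4) - 61 = 273/4 - 61 = 29/4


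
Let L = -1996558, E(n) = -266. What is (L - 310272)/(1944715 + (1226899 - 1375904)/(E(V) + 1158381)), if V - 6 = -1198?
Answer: -267157442545/225220346322 ≈ -1.1862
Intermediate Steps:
V = -1192 (V = 6 - 1198 = -1192)
(L - 310272)/(1944715 + (1226899 - 1375904)/(E(V) + 1158381)) = (-1996558 - 310272)/(1944715 + (1226899 - 1375904)/(-266 + 1158381)) = -2306830/(1944715 - 149005/1158115) = -2306830/(1944715 - 149005*1/1158115) = -2306830/(1944715 - 29801/231623) = -2306830/450440692644/231623 = -2306830*231623/450440692644 = -267157442545/225220346322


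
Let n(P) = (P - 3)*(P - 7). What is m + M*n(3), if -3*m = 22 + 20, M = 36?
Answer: -14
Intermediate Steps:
m = -14 (m = -(22 + 20)/3 = -⅓*42 = -14)
n(P) = (-7 + P)*(-3 + P) (n(P) = (-3 + P)*(-7 + P) = (-7 + P)*(-3 + P))
m + M*n(3) = -14 + 36*(21 + 3² - 10*3) = -14 + 36*(21 + 9 - 30) = -14 + 36*0 = -14 + 0 = -14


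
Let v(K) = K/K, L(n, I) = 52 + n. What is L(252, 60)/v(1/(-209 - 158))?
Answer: 304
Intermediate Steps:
v(K) = 1
L(252, 60)/v(1/(-209 - 158)) = (52 + 252)/1 = 304*1 = 304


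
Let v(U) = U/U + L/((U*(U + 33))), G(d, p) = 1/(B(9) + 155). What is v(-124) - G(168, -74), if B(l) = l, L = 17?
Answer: 115130/115661 ≈ 0.99541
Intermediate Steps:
G(d, p) = 1/164 (G(d, p) = 1/(9 + 155) = 1/164)
v(U) = 1 + 17/(U*(33 + U)) (v(U) = U/U + 17/((U*(U + 33))) = 1 + 17/((U*(33 + U))) = 1 + 17*(1/(U*(33 + U))) = 1 + 17/(U*(33 + U)))
v(-124) - G(168, -74) = (17 + (-124)**2 + 33*(-124))/((-124)*(33 - 124)) - 1*1/164 = -1/124*(17 + 15376 - 4092)/(-91) - 1/164 = -1/124*(-1/91)*11301 - 1/164 = 11301/11284 - 1/164 = 115130/115661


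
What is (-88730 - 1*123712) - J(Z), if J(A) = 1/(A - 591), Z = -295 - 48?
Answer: -198420827/934 ≈ -2.1244e+5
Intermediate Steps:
Z = -343
J(A) = 1/(-591 + A)
(-88730 - 1*123712) - J(Z) = (-88730 - 1*123712) - 1/(-591 - 343) = (-88730 - 123712) - 1/(-934) = -212442 - 1*(-1/934) = -212442 + 1/934 = -198420827/934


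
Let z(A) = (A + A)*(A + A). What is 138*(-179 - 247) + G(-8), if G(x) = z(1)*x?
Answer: -58820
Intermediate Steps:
z(A) = 4*A² (z(A) = (2*A)*(2*A) = 4*A²)
G(x) = 4*x (G(x) = (4*1²)*x = (4*1)*x = 4*x)
138*(-179 - 247) + G(-8) = 138*(-179 - 247) + 4*(-8) = 138*(-426) - 32 = -58788 - 32 = -58820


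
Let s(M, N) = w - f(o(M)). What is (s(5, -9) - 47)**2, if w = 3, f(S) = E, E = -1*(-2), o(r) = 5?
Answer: 2116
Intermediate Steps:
E = 2
f(S) = 2
s(M, N) = 1 (s(M, N) = 3 - 1*2 = 3 - 2 = 1)
(s(5, -9) - 47)**2 = (1 - 47)**2 = (-46)**2 = 2116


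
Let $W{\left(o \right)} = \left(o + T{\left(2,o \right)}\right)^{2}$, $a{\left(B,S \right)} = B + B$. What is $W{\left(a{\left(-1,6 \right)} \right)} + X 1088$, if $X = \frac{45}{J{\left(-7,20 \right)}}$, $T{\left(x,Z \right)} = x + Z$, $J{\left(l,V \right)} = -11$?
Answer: $- \frac{48916}{11} \approx -4446.9$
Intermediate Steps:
$a{\left(B,S \right)} = 2 B$
$T{\left(x,Z \right)} = Z + x$
$X = - \frac{45}{11}$ ($X = \frac{45}{-11} = 45 \left(- \frac{1}{11}\right) = - \frac{45}{11} \approx -4.0909$)
$W{\left(o \right)} = \left(2 + 2 o\right)^{2}$ ($W{\left(o \right)} = \left(o + \left(o + 2\right)\right)^{2} = \left(o + \left(2 + o\right)\right)^{2} = \left(2 + 2 o\right)^{2}$)
$W{\left(a{\left(-1,6 \right)} \right)} + X 1088 = 4 \left(1 + 2 \left(-1\right)\right)^{2} - \frac{48960}{11} = 4 \left(1 - 2\right)^{2} - \frac{48960}{11} = 4 \left(-1\right)^{2} - \frac{48960}{11} = 4 \cdot 1 - \frac{48960}{11} = 4 - \frac{48960}{11} = - \frac{48916}{11}$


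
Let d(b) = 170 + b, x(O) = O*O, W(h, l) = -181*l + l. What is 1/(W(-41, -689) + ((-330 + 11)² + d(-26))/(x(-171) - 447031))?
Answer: 83558/10362842779 ≈ 8.0632e-6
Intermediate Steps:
W(h, l) = -180*l
x(O) = O²
1/(W(-41, -689) + ((-330 + 11)² + d(-26))/(x(-171) - 447031)) = 1/(-180*(-689) + ((-330 + 11)² + (170 - 26))/((-171)² - 447031)) = 1/(124020 + ((-319)² + 144)/(29241 - 447031)) = 1/(124020 + (101761 + 144)/(-417790)) = 1/(124020 + 101905*(-1/417790)) = 1/(124020 - 20381/83558) = 1/(10362842779/83558) = 83558/10362842779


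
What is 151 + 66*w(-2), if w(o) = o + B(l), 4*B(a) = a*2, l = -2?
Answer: -47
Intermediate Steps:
B(a) = a/2 (B(a) = (a*2)/4 = (2*a)/4 = a/2)
w(o) = -1 + o (w(o) = o + (½)*(-2) = o - 1 = -1 + o)
151 + 66*w(-2) = 151 + 66*(-1 - 2) = 151 + 66*(-3) = 151 - 198 = -47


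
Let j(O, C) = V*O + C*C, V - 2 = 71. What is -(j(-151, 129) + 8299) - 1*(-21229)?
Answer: 7312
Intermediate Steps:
V = 73 (V = 2 + 71 = 73)
j(O, C) = C**2 + 73*O (j(O, C) = 73*O + C*C = 73*O + C**2 = C**2 + 73*O)
-(j(-151, 129) + 8299) - 1*(-21229) = -((129**2 + 73*(-151)) + 8299) - 1*(-21229) = -((16641 - 11023) + 8299) + 21229 = -(5618 + 8299) + 21229 = -1*13917 + 21229 = -13917 + 21229 = 7312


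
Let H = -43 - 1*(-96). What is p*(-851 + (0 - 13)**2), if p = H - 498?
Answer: 303490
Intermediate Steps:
H = 53 (H = -43 + 96 = 53)
p = -445 (p = 53 - 498 = -445)
p*(-851 + (0 - 13)**2) = -445*(-851 + (0 - 13)**2) = -445*(-851 + (-13)**2) = -445*(-851 + 169) = -445*(-682) = 303490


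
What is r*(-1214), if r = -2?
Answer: 2428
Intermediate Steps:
r*(-1214) = -2*(-1214) = 2428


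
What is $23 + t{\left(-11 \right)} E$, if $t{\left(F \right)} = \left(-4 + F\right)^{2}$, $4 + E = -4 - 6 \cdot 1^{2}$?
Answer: $-3127$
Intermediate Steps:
$E = -14$ ($E = -4 - \left(4 + 6 \cdot 1^{2}\right) = -4 - 10 = -14$)
$23 + t{\left(-11 \right)} E = 23 + \left(-4 - 11\right)^{2} \left(-14\right) = 23 + \left(-15\right)^{2} \left(-14\right) = 23 + 225 \left(-14\right) = 23 - 3150 = -3127$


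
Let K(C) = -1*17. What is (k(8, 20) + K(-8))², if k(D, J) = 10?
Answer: 49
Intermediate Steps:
K(C) = -17
(k(8, 20) + K(-8))² = (10 - 17)² = (-7)² = 49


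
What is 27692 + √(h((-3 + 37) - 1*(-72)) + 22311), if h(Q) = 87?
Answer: 27692 + √22398 ≈ 27842.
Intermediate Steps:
27692 + √(h((-3 + 37) - 1*(-72)) + 22311) = 27692 + √(87 + 22311) = 27692 + √22398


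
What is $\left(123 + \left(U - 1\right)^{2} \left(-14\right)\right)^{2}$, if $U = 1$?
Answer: $15129$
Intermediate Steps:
$\left(123 + \left(U - 1\right)^{2} \left(-14\right)\right)^{2} = \left(123 + \left(1 - 1\right)^{2} \left(-14\right)\right)^{2} = \left(123 + 0^{2} \left(-14\right)\right)^{2} = \left(123 + 0 \left(-14\right)\right)^{2} = \left(123 + 0\right)^{2} = 123^{2} = 15129$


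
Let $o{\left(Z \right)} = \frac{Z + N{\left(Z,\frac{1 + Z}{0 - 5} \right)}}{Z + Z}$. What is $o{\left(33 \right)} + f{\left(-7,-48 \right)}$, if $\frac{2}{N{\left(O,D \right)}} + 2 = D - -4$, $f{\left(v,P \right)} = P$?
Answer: $- \frac{37625}{792} \approx -47.506$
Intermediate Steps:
$N{\left(O,D \right)} = \frac{2}{2 + D}$ ($N{\left(O,D \right)} = \frac{2}{-2 + \left(D - -4\right)} = \frac{2}{-2 + \left(D + 4\right)} = \frac{2}{-2 + \left(4 + D\right)} = \frac{2}{2 + D}$)
$o{\left(Z \right)} = \frac{Z + \frac{2}{\frac{9}{5} - \frac{Z}{5}}}{2 Z}$ ($o{\left(Z \right)} = \frac{Z + \frac{2}{2 + \frac{1 + Z}{0 - 5}}}{Z + Z} = \frac{Z + \frac{2}{2 + \frac{1 + Z}{-5}}}{2 Z} = \left(Z + \frac{2}{2 + \left(1 + Z\right) \left(- \frac{1}{5}\right)}\right) \frac{1}{2 Z} = \left(Z + \frac{2}{2 - \left(\frac{1}{5} + \frac{Z}{5}\right)}\right) \frac{1}{2 Z} = \left(Z + \frac{2}{\frac{9}{5} - \frac{Z}{5}}\right) \frac{1}{2 Z} = \frac{Z + \frac{2}{\frac{9}{5} - \frac{Z}{5}}}{2 Z}$)
$o{\left(33 \right)} + f{\left(-7,-48 \right)} = \frac{-10 + 33 \left(-9 + 33\right)}{2 \cdot 33 \left(-9 + 33\right)} - 48 = \frac{1}{2} \cdot \frac{1}{33} \cdot \frac{1}{24} \left(-10 + 33 \cdot 24\right) - 48 = \frac{1}{2} \cdot \frac{1}{33} \cdot \frac{1}{24} \left(-10 + 792\right) - 48 = \frac{1}{2} \cdot \frac{1}{33} \cdot \frac{1}{24} \cdot 782 - 48 = \frac{391}{792} - 48 = - \frac{37625}{792}$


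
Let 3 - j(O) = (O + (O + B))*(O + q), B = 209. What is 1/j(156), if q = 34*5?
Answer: -1/169843 ≈ -5.8878e-6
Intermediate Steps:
q = 170
j(O) = 3 - (170 + O)*(209 + 2*O) (j(O) = 3 - (O + (O + 209))*(O + 170) = 3 - (O + (209 + O))*(170 + O) = 3 - (209 + 2*O)*(170 + O) = 3 - (170 + O)*(209 + 2*O))
1/j(156) = 1/(-35527 - 549*156 - 2*156**2) = 1/(-35527 - 85644 - 2*24336) = 1/(-35527 - 85644 - 48672) = 1/(-169843) = -1/169843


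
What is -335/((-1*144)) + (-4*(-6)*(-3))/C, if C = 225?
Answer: 7223/3600 ≈ 2.0064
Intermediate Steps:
-335/((-1*144)) + (-4*(-6)*(-3))/C = -335/((-1*144)) + (-4*(-6)*(-3))/225 = -335/(-144) + (24*(-3))*(1/225) = -335*(-1/144) - 72*1/225 = 335/144 - 8/25 = 7223/3600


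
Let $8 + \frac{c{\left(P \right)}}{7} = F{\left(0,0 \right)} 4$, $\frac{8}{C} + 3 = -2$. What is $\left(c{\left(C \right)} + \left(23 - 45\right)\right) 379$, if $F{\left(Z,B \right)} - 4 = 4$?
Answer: $55334$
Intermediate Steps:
$C = - \frac{8}{5}$ ($C = \frac{8}{-3 - 2} = \frac{8}{-5} = 8 \left(- \frac{1}{5}\right) = - \frac{8}{5} \approx -1.6$)
$F{\left(Z,B \right)} = 8$ ($F{\left(Z,B \right)} = 4 + 4 = 8$)
$c{\left(P \right)} = 168$ ($c{\left(P \right)} = -56 + 7 \cdot 8 \cdot 4 = -56 + 7 \cdot 32 = -56 + 224 = 168$)
$\left(c{\left(C \right)} + \left(23 - 45\right)\right) 379 = \left(168 + \left(23 - 45\right)\right) 379 = \left(168 - 22\right) 379 = 146 \cdot 379 = 55334$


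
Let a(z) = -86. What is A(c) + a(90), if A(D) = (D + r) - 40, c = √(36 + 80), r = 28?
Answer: -98 + 2*√29 ≈ -87.230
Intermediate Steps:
c = 2*√29 (c = √116 = 2*√29 ≈ 10.770)
A(D) = -12 + D (A(D) = (D + 28) - 40 = (28 + D) - 40 = -12 + D)
A(c) + a(90) = (-12 + 2*√29) - 86 = -98 + 2*√29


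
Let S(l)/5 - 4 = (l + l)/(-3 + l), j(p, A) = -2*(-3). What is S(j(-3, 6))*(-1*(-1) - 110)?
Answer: -4360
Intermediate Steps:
j(p, A) = 6
S(l) = 20 + 10*l/(-3 + l) (S(l) = 20 + 5*((l + l)/(-3 + l)) = 20 + 5*((2*l)/(-3 + l)) = 20 + 5*(2*l/(-3 + l)) = 20 + 10*l/(-3 + l))
S(j(-3, 6))*(-1*(-1) - 110) = (30*(-2 + 6)/(-3 + 6))*(-1*(-1) - 110) = (30*4/3)*(1 - 110) = (30*(1/3)*4)*(-109) = 40*(-109) = -4360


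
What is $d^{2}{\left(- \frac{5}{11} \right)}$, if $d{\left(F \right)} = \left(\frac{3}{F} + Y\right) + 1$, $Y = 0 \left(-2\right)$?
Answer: $\frac{784}{25} \approx 31.36$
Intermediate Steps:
$Y = 0$
$d{\left(F \right)} = 1 + \frac{3}{F}$ ($d{\left(F \right)} = \left(\frac{3}{F} + 0\right) + 1 = \frac{3}{F} + 1 = 1 + \frac{3}{F}$)
$d^{2}{\left(- \frac{5}{11} \right)} = \left(\frac{3 - \frac{5}{11}}{\left(-5\right) \frac{1}{11}}\right)^{2} = \left(\frac{3 - \frac{5}{11}}{- \frac{5}{11}}\right)^{2} = \left(\left(- \frac{11}{5}\right) \frac{28}{11}\right)^{2} = \left(- \frac{28}{5}\right)^{2} = \frac{784}{25}$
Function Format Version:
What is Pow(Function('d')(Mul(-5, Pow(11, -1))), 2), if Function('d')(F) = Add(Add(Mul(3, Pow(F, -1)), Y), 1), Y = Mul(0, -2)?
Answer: Rational(784, 25) ≈ 31.360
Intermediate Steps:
Y = 0
Function('d')(F) = Add(1, Mul(3, Pow(F, -1))) (Function('d')(F) = Add(Add(Mul(3, Pow(F, -1)), 0), 1) = Add(Mul(3, Pow(F, -1)), 1) = Add(1, Mul(3, Pow(F, -1))))
Pow(Function('d')(Mul(-5, Pow(11, -1))), 2) = Pow(Mul(Pow(Mul(-5, Pow(11, -1)), -1), Add(3, Mul(-5, Pow(11, -1)))), 2) = Pow(Mul(Pow(Mul(-5, Rational(1, 11)), -1), Add(3, Mul(-5, Rational(1, 11)))), 2) = Pow(Mul(Pow(Rational(-5, 11), -1), Add(3, Rational(-5, 11))), 2) = Pow(Mul(Rational(-11, 5), Rational(28, 11)), 2) = Pow(Rational(-28, 5), 2) = Rational(784, 25)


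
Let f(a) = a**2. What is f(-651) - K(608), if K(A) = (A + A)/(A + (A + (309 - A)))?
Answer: 388624301/917 ≈ 4.2380e+5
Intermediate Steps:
K(A) = 2*A/(309 + A) (K(A) = (2*A)/(A + 309) = (2*A)/(309 + A) = 2*A/(309 + A))
f(-651) - K(608) = (-651)**2 - 2*608/(309 + 608) = 423801 - 2*608/917 = 423801 - 1*1216/917 = 423801 - 1216/917 = 388624301/917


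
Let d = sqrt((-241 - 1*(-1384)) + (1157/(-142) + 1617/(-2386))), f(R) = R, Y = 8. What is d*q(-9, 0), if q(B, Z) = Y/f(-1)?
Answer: -40*sqrt(325489827457)/84703 ≈ -269.42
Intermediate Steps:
q(B, Z) = -8 (q(B, Z) = 8/(-1) = 8*(-1) = -8)
d = 5*sqrt(325489827457)/84703 (d = sqrt((-241 + 1384) + (1157*(-1/142) + 1617*(-1/2386))) = sqrt(1143 + (-1157/142 - 1617/2386)) = sqrt(1143 - 747554/84703) = sqrt(96067975/84703) = 5*sqrt(325489827457)/84703 ≈ 33.677)
d*q(-9, 0) = (5*sqrt(325489827457)/84703)*(-8) = -40*sqrt(325489827457)/84703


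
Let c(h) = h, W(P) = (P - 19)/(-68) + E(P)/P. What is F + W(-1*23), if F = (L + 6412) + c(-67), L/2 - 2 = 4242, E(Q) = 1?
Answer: 11599855/782 ≈ 14834.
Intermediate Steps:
L = 8488 (L = 4 + 2*4242 = 4 + 8484 = 8488)
W(P) = 19/68 + 1/P - P/68 (W(P) = (P - 19)/(-68) + 1/P = (-19 + P)*(-1/68) + 1/P = (19/68 - P/68) + 1/P = 19/68 + 1/P - P/68)
F = 14833 (F = (8488 + 6412) - 67 = 14900 - 67 = 14833)
F + W(-1*23) = 14833 + (68 - (-1*23)*(-19 - 1*23))/(68*((-1*23))) = 14833 + (1/68)*(68 - 1*(-23)*(-19 - 23))/(-23) = 14833 + (1/68)*(-1/23)*(68 - 1*(-23)*(-42)) = 14833 + (1/68)*(-1/23)*(68 - 966) = 14833 + (1/68)*(-1/23)*(-898) = 14833 + 449/782 = 11599855/782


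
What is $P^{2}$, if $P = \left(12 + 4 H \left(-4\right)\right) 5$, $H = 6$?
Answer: $176400$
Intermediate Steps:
$P = -420$ ($P = \left(12 + 4 \cdot 6 \left(-4\right)\right) 5 = \left(12 + 24 \left(-4\right)\right) 5 = \left(12 - 96\right) 5 = \left(-84\right) 5 = -420$)
$P^{2} = \left(-420\right)^{2} = 176400$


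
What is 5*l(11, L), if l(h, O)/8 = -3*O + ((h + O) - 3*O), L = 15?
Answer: -2560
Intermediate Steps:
l(h, O) = -40*O + 8*h (l(h, O) = 8*(-3*O + ((h + O) - 3*O)) = 8*(-3*O + ((O + h) - 3*O)) = 8*(-3*O + (h - 2*O)) = 8*(h - 5*O) = -40*O + 8*h)
5*l(11, L) = 5*(-40*15 + 8*11) = 5*(-600 + 88) = 5*(-512) = -2560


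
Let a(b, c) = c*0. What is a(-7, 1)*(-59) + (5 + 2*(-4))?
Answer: -3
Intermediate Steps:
a(b, c) = 0
a(-7, 1)*(-59) + (5 + 2*(-4)) = 0*(-59) + (5 + 2*(-4)) = 0 + (5 - 8) = 0 - 3 = -3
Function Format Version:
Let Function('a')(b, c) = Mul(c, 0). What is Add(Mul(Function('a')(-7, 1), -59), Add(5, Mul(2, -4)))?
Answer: -3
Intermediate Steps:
Function('a')(b, c) = 0
Add(Mul(Function('a')(-7, 1), -59), Add(5, Mul(2, -4))) = Add(Mul(0, -59), Add(5, Mul(2, -4))) = Add(0, Add(5, -8)) = Add(0, -3) = -3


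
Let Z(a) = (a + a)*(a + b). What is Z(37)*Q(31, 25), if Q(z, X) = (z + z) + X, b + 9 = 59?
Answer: 560106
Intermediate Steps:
b = 50 (b = -9 + 59 = 50)
Q(z, X) = X + 2*z (Q(z, X) = 2*z + X = X + 2*z)
Z(a) = 2*a*(50 + a) (Z(a) = (a + a)*(a + 50) = (2*a)*(50 + a) = 2*a*(50 + a))
Z(37)*Q(31, 25) = (2*37*(50 + 37))*(25 + 2*31) = (2*37*87)*(25 + 62) = 6438*87 = 560106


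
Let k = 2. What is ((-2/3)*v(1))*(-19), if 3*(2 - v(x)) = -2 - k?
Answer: 380/9 ≈ 42.222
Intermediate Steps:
v(x) = 10/3 (v(x) = 2 - (-2 - 1*2)/3 = 2 - (-2 - 2)/3 = 2 - ⅓*(-4) = 2 + 4/3 = 10/3)
((-2/3)*v(1))*(-19) = (-2/3*(10/3))*(-19) = (-2*⅓*(10/3))*(-19) = -⅔*10/3*(-19) = -20/9*(-19) = 380/9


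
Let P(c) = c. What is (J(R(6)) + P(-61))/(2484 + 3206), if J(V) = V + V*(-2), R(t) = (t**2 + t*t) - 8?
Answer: -25/1138 ≈ -0.021968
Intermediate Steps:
R(t) = -8 + 2*t**2 (R(t) = (t**2 + t**2) - 8 = 2*t**2 - 8 = -8 + 2*t**2)
J(V) = -V (J(V) = V - 2*V = -V)
(J(R(6)) + P(-61))/(2484 + 3206) = (-(-8 + 2*6**2) - 61)/(2484 + 3206) = (-(-8 + 2*36) - 61)/5690 = (-(-8 + 72) - 61)*(1/5690) = (-1*64 - 61)*(1/5690) = (-64 - 61)*(1/5690) = -125*1/5690 = -25/1138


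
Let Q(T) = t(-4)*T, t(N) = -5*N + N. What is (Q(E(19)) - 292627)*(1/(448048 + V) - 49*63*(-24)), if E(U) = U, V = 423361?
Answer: -18872650584803739/871409 ≈ -2.1658e+10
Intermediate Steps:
t(N) = -4*N
Q(T) = 16*T (Q(T) = (-4*(-4))*T = 16*T)
(Q(E(19)) - 292627)*(1/(448048 + V) - 49*63*(-24)) = (16*19 - 292627)*(1/(448048 + 423361) - 49*63*(-24)) = (304 - 292627)*(1/871409 - 3087*(-24)) = -292323*(1/871409 + 74088) = -292323*64560949993/871409 = -18872650584803739/871409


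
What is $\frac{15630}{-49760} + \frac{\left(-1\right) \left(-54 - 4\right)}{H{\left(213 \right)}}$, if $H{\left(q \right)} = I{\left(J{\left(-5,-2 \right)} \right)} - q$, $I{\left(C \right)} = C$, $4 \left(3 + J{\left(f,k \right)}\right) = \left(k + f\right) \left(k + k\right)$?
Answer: $- \frac{615275}{1039984} \approx -0.59162$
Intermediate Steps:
$J{\left(f,k \right)} = -3 + \frac{k \left(f + k\right)}{2}$ ($J{\left(f,k \right)} = -3 + \frac{\left(k + f\right) \left(k + k\right)}{4} = -3 + \frac{\left(f + k\right) 2 k}{4} = -3 + \frac{2 k \left(f + k\right)}{4} = -3 + \frac{k \left(f + k\right)}{2}$)
$H{\left(q \right)} = 4 - q$ ($H{\left(q \right)} = \left(-3 + \frac{\left(-2\right)^{2}}{2} + \frac{1}{2} \left(-5\right) \left(-2\right)\right) - q = \left(-3 + \frac{1}{2} \cdot 4 + 5\right) - q = \left(-3 + 2 + 5\right) - q = 4 - q$)
$\frac{15630}{-49760} + \frac{\left(-1\right) \left(-54 - 4\right)}{H{\left(213 \right)}} = \frac{15630}{-49760} + \frac{\left(-1\right) \left(-54 - 4\right)}{4 - 213} = 15630 \left(- \frac{1}{49760}\right) + \frac{\left(-1\right) \left(-58\right)}{4 - 213} = - \frac{1563}{4976} + \frac{58}{-209} = - \frac{1563}{4976} + 58 \left(- \frac{1}{209}\right) = - \frac{1563}{4976} - \frac{58}{209} = - \frac{615275}{1039984}$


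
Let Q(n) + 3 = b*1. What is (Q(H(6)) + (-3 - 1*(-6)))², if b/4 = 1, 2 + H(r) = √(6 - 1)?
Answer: 16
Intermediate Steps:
H(r) = -2 + √5 (H(r) = -2 + √(6 - 1) = -2 + √5)
b = 4 (b = 4*1 = 4)
Q(n) = 1 (Q(n) = -3 + 4*1 = -3 + 4 = 1)
(Q(H(6)) + (-3 - 1*(-6)))² = (1 + (-3 - 1*(-6)))² = (1 + (-3 + 6))² = (1 + 3)² = 4² = 16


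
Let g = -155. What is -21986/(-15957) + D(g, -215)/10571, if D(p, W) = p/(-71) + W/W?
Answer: 16505000708/11976382737 ≈ 1.3781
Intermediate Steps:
D(p, W) = 1 - p/71 (D(p, W) = p*(-1/71) + 1 = -p/71 + 1 = 1 - p/71)
-21986/(-15957) + D(g, -215)/10571 = -21986/(-15957) + (1 - 1/71*(-155))/10571 = -21986*(-1/15957) + (1 + 155/71)*(1/10571) = 21986/15957 + (226/71)*(1/10571) = 21986/15957 + 226/750541 = 16505000708/11976382737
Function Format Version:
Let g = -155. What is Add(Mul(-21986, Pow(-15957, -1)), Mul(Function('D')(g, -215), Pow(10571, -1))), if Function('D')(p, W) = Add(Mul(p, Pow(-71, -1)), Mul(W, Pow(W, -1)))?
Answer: Rational(16505000708, 11976382737) ≈ 1.3781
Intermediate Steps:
Function('D')(p, W) = Add(1, Mul(Rational(-1, 71), p)) (Function('D')(p, W) = Add(Mul(p, Rational(-1, 71)), 1) = Add(Mul(Rational(-1, 71), p), 1) = Add(1, Mul(Rational(-1, 71), p)))
Add(Mul(-21986, Pow(-15957, -1)), Mul(Function('D')(g, -215), Pow(10571, -1))) = Add(Mul(-21986, Pow(-15957, -1)), Mul(Add(1, Mul(Rational(-1, 71), -155)), Pow(10571, -1))) = Add(Mul(-21986, Rational(-1, 15957)), Mul(Add(1, Rational(155, 71)), Rational(1, 10571))) = Add(Rational(21986, 15957), Mul(Rational(226, 71), Rational(1, 10571))) = Add(Rational(21986, 15957), Rational(226, 750541)) = Rational(16505000708, 11976382737)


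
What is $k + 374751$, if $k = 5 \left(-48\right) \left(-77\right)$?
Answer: $393231$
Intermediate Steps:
$k = 18480$ ($k = \left(-240\right) \left(-77\right) = 18480$)
$k + 374751 = 18480 + 374751 = 393231$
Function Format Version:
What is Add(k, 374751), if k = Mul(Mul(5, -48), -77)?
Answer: 393231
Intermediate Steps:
k = 18480 (k = Mul(-240, -77) = 18480)
Add(k, 374751) = Add(18480, 374751) = 393231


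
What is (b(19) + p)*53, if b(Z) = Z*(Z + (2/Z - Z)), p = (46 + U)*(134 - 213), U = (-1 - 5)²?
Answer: -343228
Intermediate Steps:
U = 36 (U = (-6)² = 36)
p = -6478 (p = (46 + 36)*(134 - 213) = 82*(-79) = -6478)
b(Z) = 2 (b(Z) = Z*(Z + (-Z + 2/Z)) = Z*(2/Z) = 2)
(b(19) + p)*53 = (2 - 6478)*53 = -6476*53 = -343228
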